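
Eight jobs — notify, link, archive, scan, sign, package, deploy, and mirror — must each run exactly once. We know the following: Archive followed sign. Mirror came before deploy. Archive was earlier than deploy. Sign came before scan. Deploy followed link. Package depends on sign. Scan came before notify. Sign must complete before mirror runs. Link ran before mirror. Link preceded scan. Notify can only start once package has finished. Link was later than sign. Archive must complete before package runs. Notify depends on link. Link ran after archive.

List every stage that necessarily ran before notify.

Directly stated before notify: link, package, and scan.
Archive reaches notify via archive → link → notify.
Sign reaches notify via sign → link → notify.
No chain forces mirror (or any of the others) ahead of notify.

archive, link, package, scan, sign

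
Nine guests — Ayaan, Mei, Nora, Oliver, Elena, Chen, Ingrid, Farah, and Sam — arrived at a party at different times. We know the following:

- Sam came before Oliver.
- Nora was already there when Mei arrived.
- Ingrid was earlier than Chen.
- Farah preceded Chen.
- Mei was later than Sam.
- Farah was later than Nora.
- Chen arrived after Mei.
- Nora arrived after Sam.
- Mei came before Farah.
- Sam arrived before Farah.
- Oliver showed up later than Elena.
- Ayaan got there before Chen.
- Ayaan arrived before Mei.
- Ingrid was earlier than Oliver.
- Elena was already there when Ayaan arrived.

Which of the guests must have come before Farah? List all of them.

Directly stated before Farah: Mei, Nora, and Sam.
Ayaan reaches Farah via Ayaan → Mei → Farah.
Elena reaches Farah via Elena → Ayaan → Mei → Farah.
No chain forces Oliver (or any of the others) ahead of Farah.

Ayaan, Elena, Mei, Nora, Sam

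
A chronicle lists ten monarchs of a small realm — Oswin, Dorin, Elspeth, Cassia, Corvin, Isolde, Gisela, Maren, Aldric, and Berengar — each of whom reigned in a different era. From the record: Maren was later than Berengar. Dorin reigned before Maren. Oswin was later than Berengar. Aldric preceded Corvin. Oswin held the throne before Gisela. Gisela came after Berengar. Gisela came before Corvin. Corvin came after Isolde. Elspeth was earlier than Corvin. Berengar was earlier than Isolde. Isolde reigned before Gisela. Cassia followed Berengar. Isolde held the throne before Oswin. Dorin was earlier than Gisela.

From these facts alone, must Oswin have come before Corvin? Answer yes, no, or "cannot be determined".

yes

Chain the constraints: Oswin → Gisela → Corvin. Each link is directly stated, so Oswin comes before Corvin.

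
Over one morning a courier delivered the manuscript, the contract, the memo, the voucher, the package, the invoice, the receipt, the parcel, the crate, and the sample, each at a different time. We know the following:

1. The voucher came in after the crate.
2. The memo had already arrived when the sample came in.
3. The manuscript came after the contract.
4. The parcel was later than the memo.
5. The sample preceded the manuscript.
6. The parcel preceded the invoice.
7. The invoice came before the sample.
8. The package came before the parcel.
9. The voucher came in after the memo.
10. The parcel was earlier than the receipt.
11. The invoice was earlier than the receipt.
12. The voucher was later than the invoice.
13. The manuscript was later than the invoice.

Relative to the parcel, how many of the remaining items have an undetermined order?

2

Forced before the parcel: the memo and the package; forced after the parcel: the invoice, the manuscript, the receipt, the sample, and the voucher.
That leaves the contract and the crate with no forced order relative to the parcel — 2.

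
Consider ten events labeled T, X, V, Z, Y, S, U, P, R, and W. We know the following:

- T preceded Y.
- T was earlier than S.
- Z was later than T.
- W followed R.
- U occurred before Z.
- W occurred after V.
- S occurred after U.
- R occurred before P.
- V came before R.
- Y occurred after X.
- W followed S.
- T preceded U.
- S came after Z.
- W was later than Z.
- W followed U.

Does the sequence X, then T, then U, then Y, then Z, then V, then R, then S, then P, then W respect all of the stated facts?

yes

Check each stated constraint against the proposed order — e.g. T is ahead of S; U is ahead of W. Every pair is in the required order; nothing is violated.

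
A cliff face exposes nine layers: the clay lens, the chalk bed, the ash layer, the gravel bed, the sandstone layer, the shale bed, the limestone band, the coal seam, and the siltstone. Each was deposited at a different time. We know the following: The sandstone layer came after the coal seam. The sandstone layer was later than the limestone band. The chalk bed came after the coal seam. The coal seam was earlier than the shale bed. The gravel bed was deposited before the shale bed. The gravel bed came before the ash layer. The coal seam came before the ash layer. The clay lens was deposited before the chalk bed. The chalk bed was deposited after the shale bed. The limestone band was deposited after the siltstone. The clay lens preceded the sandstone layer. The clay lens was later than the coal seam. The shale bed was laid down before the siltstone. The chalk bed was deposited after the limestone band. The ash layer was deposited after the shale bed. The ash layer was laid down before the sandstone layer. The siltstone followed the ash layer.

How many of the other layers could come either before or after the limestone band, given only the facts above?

1

Forced before the limestone band: the ash layer, the coal seam, the gravel bed, the shale bed, and the siltstone; forced after the limestone band: the chalk bed and the sandstone layer.
That leaves the clay lens with no forced order relative to the limestone band — 1.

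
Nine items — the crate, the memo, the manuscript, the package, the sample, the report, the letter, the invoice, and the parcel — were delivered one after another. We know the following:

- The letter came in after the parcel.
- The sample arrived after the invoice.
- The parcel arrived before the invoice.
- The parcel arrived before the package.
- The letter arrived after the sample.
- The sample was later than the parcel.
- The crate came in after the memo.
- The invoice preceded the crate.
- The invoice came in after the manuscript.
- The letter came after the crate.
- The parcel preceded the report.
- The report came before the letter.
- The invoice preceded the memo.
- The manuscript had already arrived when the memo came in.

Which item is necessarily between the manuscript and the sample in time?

Tracing the constraints gives the manuscript → the invoice → the sample, so the invoice sits after the manuscript and before the sample.
No other item is forced both after the manuscript and before the sample.

the invoice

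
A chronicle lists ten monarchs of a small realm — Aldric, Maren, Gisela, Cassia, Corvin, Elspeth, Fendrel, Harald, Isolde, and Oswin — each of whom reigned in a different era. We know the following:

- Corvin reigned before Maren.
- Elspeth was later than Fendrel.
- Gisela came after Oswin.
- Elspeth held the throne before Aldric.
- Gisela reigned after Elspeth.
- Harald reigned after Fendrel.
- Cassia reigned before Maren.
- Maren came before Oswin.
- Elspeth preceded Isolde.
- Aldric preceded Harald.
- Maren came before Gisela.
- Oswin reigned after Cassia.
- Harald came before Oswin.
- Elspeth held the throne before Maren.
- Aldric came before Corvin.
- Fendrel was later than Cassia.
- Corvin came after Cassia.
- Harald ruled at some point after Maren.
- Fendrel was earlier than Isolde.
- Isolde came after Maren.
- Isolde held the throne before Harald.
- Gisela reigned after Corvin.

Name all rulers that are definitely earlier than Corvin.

Directly stated before Corvin: Aldric and Cassia.
Elspeth reaches Corvin via Elspeth → Aldric → Corvin.
Fendrel reaches Corvin via Fendrel → Elspeth → Aldric → Corvin.
No chain forces Gisela (or any of the others) ahead of Corvin.

Aldric, Cassia, Elspeth, Fendrel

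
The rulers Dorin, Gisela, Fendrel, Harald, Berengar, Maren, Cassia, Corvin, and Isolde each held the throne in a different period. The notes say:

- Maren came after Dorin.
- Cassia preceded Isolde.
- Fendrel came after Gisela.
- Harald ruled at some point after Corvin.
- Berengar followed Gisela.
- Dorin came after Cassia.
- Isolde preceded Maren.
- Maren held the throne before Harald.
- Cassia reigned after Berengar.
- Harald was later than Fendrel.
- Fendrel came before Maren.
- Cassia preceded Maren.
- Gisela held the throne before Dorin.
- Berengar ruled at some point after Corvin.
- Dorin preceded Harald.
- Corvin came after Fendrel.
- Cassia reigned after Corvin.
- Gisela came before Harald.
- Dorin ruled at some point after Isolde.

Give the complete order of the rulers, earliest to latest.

The constraints fix every adjacent pair, so only one ordering works:
Gisela → Fendrel → Corvin → Berengar → Cassia → Isolde → Dorin → Maren → Harald.

Gisela, Fendrel, Corvin, Berengar, Cassia, Isolde, Dorin, Maren, Harald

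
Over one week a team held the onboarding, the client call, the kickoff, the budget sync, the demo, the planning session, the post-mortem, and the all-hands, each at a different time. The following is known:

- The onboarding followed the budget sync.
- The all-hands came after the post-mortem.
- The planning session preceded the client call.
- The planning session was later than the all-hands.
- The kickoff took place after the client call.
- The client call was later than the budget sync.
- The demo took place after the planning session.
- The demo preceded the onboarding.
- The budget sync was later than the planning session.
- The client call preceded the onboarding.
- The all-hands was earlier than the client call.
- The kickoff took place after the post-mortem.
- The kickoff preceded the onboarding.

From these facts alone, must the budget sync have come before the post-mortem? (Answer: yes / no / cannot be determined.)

no

Tracing the constraints gives the post-mortem → the all-hands → the planning session → the budget sync, so the post-mortem must come before the budget sync.
That means the budget sync cannot be before the post-mortem.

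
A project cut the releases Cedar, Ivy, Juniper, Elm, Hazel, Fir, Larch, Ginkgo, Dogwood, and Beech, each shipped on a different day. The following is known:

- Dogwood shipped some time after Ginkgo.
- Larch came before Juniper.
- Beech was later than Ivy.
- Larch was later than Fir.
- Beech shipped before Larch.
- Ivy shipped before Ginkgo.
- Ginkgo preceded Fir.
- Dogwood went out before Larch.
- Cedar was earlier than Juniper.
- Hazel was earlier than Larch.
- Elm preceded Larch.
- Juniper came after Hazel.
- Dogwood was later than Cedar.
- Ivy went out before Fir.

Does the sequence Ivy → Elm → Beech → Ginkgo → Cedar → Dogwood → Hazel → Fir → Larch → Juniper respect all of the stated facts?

Check each stated constraint against the proposed order — e.g. Ivy is ahead of Fir; Elm is ahead of Larch. Every pair is in the required order; nothing is violated.

yes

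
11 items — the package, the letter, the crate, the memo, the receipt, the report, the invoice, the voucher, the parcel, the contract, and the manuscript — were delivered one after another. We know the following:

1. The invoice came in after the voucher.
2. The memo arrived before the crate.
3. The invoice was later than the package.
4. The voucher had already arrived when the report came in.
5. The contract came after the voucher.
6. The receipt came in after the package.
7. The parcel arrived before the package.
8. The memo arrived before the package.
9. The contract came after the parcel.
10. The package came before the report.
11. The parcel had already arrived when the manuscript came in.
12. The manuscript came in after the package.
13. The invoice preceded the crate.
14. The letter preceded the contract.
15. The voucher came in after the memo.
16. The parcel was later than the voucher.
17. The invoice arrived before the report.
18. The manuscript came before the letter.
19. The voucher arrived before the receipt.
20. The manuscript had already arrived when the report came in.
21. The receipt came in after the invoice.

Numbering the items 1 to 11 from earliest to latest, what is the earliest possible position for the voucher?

The memo must come before the voucher — 1 forced predecessor.
Nothing else is forced ahead of the voucher, so its earliest slot is position 1 + 1 = 2.

2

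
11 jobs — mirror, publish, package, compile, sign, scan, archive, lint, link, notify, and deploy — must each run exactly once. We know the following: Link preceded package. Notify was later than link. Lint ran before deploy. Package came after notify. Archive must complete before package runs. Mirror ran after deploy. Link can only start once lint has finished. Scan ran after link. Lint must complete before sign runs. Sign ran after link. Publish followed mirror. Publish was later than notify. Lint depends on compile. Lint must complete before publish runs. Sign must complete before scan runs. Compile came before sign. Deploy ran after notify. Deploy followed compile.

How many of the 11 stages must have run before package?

5

Directly stated before package: archive, link, and notify.
Compile reaches package via compile → lint → link → package.
Lint reaches package via lint → link → package.
No chain forces publish (or any of the others) ahead of package.
That's archive, compile, link, lint, and notify — 5 in all.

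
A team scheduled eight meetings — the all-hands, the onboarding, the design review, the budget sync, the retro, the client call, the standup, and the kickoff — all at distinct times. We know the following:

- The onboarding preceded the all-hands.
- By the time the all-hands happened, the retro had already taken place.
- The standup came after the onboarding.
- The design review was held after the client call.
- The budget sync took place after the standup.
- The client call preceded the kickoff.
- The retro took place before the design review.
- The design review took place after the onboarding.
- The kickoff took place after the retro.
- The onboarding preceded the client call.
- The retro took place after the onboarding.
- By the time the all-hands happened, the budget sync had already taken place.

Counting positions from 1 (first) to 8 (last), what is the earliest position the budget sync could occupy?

3

The onboarding and the standup must both come before the budget sync — 2 forced predecessors.
Nothing else is forced ahead of the budget sync, so its earliest slot is position 2 + 1 = 3.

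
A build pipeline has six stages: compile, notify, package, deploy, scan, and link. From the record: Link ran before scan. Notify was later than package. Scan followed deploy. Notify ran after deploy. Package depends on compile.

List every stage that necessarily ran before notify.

compile, deploy, package

Directly stated before notify: deploy and package.
Compile reaches notify via compile → package → notify.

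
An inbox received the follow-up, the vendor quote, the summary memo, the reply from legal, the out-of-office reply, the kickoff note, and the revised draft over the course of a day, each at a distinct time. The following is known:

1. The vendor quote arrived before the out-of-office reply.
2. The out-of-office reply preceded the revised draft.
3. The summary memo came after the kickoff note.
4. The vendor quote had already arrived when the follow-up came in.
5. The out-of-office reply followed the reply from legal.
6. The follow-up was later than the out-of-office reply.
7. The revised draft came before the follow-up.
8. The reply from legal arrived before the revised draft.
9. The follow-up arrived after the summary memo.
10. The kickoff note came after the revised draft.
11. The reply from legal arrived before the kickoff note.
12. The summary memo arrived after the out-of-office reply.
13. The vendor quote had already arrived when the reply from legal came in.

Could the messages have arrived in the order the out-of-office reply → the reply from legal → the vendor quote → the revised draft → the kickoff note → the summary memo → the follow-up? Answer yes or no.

The constraints require the vendor quote before the out-of-office reply, but in the proposed sequence the out-of-office reply appears ahead of the vendor quote. That one violation is enough.

no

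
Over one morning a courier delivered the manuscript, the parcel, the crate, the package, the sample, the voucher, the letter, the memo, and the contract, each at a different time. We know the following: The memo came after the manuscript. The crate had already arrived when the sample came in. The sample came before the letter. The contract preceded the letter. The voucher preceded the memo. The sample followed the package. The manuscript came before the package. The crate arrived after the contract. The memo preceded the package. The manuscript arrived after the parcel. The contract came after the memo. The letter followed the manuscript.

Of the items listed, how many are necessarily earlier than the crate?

Directly stated before the crate: the contract.
The manuscript reaches the crate via the manuscript → the memo → the contract → the crate.
The memo reaches the crate via the memo → the contract → the crate.
The parcel reaches the crate via the parcel → the manuscript → the memo → the contract → the crate.
Likewise the voucher reaches the crate by chaining the stated constraints.
That's the contract, the manuscript, the memo, the parcel, and the voucher — 5 in all.

5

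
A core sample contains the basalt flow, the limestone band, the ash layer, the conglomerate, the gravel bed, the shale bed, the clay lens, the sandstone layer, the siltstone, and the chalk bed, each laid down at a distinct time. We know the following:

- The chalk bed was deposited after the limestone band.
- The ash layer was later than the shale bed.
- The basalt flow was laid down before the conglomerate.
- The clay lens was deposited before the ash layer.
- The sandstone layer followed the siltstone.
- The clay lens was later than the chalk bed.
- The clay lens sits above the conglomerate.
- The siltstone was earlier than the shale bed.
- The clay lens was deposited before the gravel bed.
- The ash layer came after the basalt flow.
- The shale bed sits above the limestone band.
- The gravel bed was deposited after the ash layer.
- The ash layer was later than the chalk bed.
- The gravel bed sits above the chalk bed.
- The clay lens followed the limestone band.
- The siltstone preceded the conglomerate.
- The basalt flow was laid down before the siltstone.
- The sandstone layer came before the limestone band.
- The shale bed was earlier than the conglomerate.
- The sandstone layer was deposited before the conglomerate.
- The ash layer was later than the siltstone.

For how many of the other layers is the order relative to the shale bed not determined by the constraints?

Forced before the shale bed: the basalt flow, the limestone band, the sandstone layer, and the siltstone; forced after the shale bed: the ash layer, the clay lens, the conglomerate, and the gravel bed.
That leaves the chalk bed with no forced order relative to the shale bed — 1.

1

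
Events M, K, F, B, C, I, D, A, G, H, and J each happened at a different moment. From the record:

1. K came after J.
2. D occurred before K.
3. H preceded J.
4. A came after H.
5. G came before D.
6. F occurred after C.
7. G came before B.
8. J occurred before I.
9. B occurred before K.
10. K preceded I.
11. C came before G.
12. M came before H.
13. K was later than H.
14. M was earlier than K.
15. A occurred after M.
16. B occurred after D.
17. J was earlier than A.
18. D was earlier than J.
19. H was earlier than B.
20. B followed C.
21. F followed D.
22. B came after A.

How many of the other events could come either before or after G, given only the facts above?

Forced before G: C; forced after G: A, B, D, F, I, J, and K.
That leaves H and M with no forced order relative to G — 2.

2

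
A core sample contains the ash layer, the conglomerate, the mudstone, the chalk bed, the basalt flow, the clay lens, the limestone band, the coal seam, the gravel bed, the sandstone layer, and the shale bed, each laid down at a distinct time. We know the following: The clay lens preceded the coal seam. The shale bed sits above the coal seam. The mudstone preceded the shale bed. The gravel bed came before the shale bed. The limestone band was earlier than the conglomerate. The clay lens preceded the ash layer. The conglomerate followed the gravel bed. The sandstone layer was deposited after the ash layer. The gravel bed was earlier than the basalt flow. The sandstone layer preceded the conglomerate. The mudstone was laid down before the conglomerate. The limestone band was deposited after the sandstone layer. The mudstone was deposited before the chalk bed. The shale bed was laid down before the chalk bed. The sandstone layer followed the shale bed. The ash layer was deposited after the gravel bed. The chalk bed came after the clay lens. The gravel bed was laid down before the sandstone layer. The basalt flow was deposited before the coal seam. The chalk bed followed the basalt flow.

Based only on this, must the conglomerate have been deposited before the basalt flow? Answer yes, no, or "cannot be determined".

Tracing the constraints gives the basalt flow → the coal seam → the shale bed → the sandstone layer → the conglomerate, so the basalt flow must come before the conglomerate.
That means the conglomerate cannot be before the basalt flow.

no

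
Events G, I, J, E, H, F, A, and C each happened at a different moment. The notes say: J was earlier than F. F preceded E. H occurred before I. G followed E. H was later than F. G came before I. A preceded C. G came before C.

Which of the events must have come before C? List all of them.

Directly stated before C: A and G.
E reaches C via E → G → C.
F reaches C via F → E → G → C.
J reaches C via J → F → E → G → C.
No chain forces H (or any of the others) ahead of C.

A, E, F, G, J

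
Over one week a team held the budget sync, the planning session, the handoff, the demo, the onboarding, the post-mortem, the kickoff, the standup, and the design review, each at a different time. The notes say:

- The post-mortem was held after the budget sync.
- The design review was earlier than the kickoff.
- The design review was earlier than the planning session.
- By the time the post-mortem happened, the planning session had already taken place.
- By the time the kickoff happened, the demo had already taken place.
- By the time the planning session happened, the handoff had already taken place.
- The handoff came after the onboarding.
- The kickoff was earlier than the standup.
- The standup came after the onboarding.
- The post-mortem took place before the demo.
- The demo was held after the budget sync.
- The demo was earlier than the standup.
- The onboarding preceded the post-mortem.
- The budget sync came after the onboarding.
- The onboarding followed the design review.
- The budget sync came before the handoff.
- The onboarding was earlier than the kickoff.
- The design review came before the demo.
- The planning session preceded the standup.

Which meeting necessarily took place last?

the standup

Every other meeting has a chain of constraints placing it before the standup, so the standup is last.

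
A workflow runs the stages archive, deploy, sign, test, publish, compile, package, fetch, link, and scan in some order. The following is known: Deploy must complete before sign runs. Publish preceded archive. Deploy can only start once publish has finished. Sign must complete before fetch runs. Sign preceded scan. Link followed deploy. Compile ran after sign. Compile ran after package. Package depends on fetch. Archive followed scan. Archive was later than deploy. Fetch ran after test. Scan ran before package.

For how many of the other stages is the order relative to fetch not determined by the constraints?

3

Forced before fetch: deploy, publish, sign, and test; forced after fetch: compile and package.
That leaves archive, link, and scan with no forced order relative to fetch — 3.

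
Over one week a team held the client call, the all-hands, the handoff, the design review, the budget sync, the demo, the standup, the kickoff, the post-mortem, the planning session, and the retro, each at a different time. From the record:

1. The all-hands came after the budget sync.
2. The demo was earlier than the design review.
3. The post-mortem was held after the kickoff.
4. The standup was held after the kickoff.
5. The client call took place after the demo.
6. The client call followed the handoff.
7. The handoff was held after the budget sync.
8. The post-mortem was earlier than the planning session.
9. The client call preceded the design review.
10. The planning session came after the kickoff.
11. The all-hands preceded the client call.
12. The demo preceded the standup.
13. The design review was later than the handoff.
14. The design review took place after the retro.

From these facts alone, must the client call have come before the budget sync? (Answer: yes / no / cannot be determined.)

Tracing the constraints gives the budget sync → the handoff → the client call, so the budget sync must come before the client call.
That means the client call cannot be before the budget sync.

no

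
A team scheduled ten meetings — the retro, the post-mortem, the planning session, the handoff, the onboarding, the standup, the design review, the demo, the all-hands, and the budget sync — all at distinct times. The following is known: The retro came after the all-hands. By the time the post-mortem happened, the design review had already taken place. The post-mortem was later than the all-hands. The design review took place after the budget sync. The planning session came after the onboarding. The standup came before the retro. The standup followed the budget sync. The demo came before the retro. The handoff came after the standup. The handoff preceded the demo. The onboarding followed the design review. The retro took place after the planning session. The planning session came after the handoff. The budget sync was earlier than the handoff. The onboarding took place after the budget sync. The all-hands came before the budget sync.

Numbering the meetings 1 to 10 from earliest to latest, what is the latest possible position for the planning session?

The planning session must come before the retro — 1 meeting forced after it.
Everything else can be placed before the planning session in some valid order, so the planning session can sit as late as position 10 − 1 = 9.

9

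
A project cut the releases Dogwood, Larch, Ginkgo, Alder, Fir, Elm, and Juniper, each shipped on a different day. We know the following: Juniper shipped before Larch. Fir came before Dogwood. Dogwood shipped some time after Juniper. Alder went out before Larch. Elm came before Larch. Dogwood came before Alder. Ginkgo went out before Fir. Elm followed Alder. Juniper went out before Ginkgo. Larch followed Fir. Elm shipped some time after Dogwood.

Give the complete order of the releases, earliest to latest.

Juniper, Ginkgo, Fir, Dogwood, Alder, Elm, Larch

The constraints fix every adjacent pair, so only one ordering works:
Juniper → Ginkgo → Fir → Dogwood → Alder → Elm → Larch.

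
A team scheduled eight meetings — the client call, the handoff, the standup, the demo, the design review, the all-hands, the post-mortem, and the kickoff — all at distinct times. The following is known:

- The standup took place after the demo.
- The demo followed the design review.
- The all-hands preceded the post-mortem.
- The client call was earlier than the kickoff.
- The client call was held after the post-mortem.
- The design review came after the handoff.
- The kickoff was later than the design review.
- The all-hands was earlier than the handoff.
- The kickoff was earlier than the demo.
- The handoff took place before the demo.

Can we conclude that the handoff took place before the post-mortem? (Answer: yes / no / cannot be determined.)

cannot be determined

No chain of stated constraints runs from the handoff to the post-mortem, and none runs from the post-mortem to the handoff either.
So the relative order of the handoff and the post-mortem is not fixed by the given facts.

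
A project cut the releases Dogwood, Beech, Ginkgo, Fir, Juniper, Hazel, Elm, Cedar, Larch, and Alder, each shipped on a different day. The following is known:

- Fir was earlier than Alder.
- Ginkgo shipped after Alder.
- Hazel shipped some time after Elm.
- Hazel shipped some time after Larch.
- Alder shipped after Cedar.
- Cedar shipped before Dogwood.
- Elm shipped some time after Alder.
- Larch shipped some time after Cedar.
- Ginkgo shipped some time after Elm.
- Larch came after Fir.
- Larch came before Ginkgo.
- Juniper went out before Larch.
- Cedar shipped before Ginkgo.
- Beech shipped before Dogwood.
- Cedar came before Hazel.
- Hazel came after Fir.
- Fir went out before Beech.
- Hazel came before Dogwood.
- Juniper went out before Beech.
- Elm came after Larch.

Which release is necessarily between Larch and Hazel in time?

Tracing the constraints gives Larch → Elm → Hazel, so Elm sits after Larch and before Hazel.
No other release is forced both after Larch and before Hazel.

Elm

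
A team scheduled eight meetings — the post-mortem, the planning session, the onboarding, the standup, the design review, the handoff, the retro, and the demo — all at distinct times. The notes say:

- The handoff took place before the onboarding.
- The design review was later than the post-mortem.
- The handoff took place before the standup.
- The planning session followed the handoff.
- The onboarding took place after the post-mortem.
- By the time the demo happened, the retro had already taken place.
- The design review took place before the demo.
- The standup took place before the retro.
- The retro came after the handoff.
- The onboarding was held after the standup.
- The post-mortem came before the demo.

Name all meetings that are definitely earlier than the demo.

Directly stated before the demo: the design review, the post-mortem, and the retro.
The handoff reaches the demo via the handoff → the retro → the demo.
The standup reaches the demo via the standup → the retro → the demo.
No chain forces the planning session (or any of the others) ahead of the demo.

the design review, the handoff, the post-mortem, the retro, the standup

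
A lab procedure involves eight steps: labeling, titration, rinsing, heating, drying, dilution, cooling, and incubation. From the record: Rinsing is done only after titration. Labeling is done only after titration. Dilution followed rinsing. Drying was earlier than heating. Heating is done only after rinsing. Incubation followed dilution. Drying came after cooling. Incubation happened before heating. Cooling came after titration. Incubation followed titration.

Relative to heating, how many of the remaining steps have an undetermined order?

1

Forced before heating: cooling, dilution, drying, incubation, rinsing, and titration.
That leaves labeling with no forced order relative to heating — 1.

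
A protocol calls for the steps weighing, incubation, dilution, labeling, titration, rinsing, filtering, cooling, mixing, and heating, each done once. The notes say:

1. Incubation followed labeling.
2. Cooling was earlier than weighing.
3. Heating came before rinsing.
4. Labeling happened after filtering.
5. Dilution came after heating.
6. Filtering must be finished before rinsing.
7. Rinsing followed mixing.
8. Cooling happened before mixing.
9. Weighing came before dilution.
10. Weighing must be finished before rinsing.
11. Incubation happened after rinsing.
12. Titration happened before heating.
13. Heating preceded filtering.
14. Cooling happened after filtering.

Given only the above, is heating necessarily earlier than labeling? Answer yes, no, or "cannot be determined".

Chain the constraints: heating → filtering → labeling. Each link is directly stated, so heating comes before labeling.

yes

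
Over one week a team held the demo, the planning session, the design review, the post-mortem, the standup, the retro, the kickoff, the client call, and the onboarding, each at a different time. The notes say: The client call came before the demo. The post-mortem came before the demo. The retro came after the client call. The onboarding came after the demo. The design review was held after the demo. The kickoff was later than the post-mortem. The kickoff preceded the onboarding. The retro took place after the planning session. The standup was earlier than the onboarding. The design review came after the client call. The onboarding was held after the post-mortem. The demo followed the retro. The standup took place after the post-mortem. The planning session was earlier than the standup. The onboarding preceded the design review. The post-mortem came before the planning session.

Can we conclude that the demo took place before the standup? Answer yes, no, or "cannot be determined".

No chain of stated constraints runs from the demo to the standup, and none runs from the standup to the demo either.
So the relative order of the demo and the standup is not fixed by the given facts.

cannot be determined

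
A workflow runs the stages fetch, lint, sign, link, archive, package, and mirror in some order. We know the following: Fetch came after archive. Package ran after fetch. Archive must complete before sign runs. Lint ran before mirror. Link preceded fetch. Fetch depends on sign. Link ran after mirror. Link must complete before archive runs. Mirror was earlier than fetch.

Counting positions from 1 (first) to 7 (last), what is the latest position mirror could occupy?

Mirror must come before archive, fetch, link, package, and sign — 5 stages forced after it.
Everything else can be placed before mirror in some valid order, so mirror can sit as late as position 7 − 5 = 2.

2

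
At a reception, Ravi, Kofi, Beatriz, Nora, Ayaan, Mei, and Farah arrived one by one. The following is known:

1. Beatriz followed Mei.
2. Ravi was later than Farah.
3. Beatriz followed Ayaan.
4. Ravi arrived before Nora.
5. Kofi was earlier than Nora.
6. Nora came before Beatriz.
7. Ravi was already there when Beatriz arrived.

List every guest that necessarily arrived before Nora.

Directly stated before Nora: Kofi and Ravi.
Farah reaches Nora via Farah → Ravi → Nora.

Farah, Kofi, Ravi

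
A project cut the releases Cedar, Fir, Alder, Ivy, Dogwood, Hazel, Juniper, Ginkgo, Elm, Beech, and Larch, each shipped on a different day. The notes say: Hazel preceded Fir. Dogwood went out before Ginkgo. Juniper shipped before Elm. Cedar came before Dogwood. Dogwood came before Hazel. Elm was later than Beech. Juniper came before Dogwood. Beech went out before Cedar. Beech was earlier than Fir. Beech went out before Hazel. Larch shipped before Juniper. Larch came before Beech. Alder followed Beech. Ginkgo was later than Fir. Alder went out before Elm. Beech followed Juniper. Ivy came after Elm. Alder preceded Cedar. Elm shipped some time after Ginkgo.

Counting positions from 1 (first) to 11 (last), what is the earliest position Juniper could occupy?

Larch must come before Juniper — 1 forced predecessor.
Nothing else is forced ahead of Juniper, so its earliest slot is position 1 + 1 = 2.

2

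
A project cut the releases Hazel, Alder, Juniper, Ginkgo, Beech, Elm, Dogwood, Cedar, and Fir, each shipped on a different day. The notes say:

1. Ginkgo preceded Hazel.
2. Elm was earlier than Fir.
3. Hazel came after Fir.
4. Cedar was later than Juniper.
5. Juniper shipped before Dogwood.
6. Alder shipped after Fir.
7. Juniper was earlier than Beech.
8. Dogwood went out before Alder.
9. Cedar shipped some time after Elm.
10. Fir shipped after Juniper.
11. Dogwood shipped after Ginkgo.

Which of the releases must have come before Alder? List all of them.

Directly stated before Alder: Dogwood and Fir.
Elm reaches Alder via Elm → Fir → Alder.
Ginkgo reaches Alder via Ginkgo → Dogwood → Alder.
Juniper reaches Alder via Juniper → Dogwood → Alder.
No chain forces Hazel (or any of the others) ahead of Alder.

Dogwood, Elm, Fir, Ginkgo, Juniper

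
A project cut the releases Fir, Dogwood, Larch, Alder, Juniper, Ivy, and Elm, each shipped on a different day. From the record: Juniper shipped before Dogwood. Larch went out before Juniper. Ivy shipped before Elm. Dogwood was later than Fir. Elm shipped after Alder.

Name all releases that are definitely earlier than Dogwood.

Fir, Juniper, Larch

Directly stated before Dogwood: Fir and Juniper.
Larch reaches Dogwood via Larch → Juniper → Dogwood.
No chain forces Elm (or any of the others) ahead of Dogwood.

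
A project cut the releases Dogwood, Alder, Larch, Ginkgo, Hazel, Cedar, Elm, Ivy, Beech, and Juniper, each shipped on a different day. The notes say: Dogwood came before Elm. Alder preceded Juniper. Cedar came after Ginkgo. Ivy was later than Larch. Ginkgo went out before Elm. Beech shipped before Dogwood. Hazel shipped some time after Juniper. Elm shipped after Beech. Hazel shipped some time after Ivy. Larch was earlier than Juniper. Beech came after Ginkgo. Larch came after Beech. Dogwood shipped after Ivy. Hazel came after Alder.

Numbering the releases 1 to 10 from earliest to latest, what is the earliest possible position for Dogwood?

Beech, Ginkgo, Ivy, and Larch must all come before Dogwood — 4 forced predecessors.
Nothing else is forced ahead of Dogwood, so its earliest slot is position 4 + 1 = 5.

5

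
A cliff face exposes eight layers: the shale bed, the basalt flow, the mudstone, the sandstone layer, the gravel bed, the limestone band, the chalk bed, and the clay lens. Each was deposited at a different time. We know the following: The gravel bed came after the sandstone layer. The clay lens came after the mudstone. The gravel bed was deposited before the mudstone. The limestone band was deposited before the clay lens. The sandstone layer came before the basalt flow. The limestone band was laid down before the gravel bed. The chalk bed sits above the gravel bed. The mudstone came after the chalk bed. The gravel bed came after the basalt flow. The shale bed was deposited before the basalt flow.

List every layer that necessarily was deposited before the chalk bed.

Directly stated before the chalk bed: the gravel bed.
The basalt flow reaches the chalk bed via the basalt flow → the gravel bed → the chalk bed.
The limestone band reaches the chalk bed via the limestone band → the gravel bed → the chalk bed.
The sandstone layer reaches the chalk bed via the sandstone layer → the gravel bed → the chalk bed.
Likewise the shale bed reaches the chalk bed by chaining the stated constraints.

the basalt flow, the gravel bed, the limestone band, the sandstone layer, the shale bed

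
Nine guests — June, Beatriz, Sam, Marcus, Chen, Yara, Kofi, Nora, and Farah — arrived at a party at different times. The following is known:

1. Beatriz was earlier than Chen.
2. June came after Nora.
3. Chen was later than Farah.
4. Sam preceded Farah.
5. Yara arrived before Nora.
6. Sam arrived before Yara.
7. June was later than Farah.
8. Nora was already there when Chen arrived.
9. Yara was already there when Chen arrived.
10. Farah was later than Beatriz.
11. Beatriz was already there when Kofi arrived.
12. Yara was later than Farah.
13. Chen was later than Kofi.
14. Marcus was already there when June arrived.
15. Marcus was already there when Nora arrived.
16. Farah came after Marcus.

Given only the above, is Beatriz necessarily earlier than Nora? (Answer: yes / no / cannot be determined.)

yes

Chain the constraints: Beatriz → Farah → Yara → Nora. Each link is directly stated, so Beatriz comes before Nora.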